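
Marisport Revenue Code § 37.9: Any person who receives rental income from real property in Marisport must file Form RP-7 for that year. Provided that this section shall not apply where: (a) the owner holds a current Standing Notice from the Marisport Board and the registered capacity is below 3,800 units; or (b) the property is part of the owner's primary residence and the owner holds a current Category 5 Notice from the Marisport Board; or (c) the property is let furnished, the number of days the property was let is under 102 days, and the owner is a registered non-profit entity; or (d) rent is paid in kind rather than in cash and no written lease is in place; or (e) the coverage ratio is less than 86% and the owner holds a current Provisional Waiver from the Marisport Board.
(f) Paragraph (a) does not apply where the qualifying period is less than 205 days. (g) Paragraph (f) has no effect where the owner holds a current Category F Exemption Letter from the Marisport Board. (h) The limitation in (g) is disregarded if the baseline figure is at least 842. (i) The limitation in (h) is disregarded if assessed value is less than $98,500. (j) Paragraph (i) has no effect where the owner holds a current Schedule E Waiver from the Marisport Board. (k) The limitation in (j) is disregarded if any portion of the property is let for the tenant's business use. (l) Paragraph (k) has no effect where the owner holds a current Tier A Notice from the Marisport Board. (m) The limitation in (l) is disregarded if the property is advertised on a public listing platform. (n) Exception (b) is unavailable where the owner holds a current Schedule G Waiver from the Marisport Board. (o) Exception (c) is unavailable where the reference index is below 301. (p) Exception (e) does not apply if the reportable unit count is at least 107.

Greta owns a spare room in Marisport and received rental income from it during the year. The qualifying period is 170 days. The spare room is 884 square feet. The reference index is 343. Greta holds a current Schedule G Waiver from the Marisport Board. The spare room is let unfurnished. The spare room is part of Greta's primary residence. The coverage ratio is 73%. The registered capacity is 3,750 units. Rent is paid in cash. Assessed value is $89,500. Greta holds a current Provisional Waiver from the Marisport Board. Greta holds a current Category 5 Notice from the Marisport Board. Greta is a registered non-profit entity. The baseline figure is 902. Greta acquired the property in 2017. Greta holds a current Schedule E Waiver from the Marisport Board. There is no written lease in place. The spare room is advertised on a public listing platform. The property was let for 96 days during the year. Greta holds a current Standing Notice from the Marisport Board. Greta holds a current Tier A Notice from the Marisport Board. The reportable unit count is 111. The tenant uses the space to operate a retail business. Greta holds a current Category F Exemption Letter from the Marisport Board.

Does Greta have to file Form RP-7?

No — exception (a) applies; Greta is not required to file Form RP-7.

All of (a)'s requirements are met (a current Standing Notice is held; the registered capacity is 3,750 units, below the 3,800 units limit). As to paragraphs (f)–(m): (f) applies (the qualifying period is 170 days, less than the 205 days limit), but is displaced by (g): (g) operates against (f): a current Category F Exemption Letter is held. (h) is triggered (the baseline figure is 902, meeting the 842 threshold), but is overridden by (i): (i) is engaged — assessed value is $89,500, less than the $98,500 limit. (j) is triggered (a current Schedule E Waiver is held), but is displaced by (k): (k) operates against (j): the space is let for business use. (l) would limit (k) — a current Tier A Notice is held — but (m) sets (l) aside: (m) is triggered — the property is publicly advertised. Exception (a) stands.
All of (b)'s requirements are met (the spare room is part of the primary residence; a current Category 5 Notice is held). But applying paragraph (n): (n) operates against (b): a current Schedule G Waiver is held. So (b) is unavailable.
Exception (c) does not apply: the property is let unfurnished.
Exception (d) does not apply: rent is paid in cash.
Exception (e): the coverage ratio is 73%, less than the 86% limit; a current Provisional Waiver is held — every condition holds. However, paragraph (p) must be considered: (p) applies — the reportable unit count is 111, meeting the 107 threshold. So (e) is unavailable.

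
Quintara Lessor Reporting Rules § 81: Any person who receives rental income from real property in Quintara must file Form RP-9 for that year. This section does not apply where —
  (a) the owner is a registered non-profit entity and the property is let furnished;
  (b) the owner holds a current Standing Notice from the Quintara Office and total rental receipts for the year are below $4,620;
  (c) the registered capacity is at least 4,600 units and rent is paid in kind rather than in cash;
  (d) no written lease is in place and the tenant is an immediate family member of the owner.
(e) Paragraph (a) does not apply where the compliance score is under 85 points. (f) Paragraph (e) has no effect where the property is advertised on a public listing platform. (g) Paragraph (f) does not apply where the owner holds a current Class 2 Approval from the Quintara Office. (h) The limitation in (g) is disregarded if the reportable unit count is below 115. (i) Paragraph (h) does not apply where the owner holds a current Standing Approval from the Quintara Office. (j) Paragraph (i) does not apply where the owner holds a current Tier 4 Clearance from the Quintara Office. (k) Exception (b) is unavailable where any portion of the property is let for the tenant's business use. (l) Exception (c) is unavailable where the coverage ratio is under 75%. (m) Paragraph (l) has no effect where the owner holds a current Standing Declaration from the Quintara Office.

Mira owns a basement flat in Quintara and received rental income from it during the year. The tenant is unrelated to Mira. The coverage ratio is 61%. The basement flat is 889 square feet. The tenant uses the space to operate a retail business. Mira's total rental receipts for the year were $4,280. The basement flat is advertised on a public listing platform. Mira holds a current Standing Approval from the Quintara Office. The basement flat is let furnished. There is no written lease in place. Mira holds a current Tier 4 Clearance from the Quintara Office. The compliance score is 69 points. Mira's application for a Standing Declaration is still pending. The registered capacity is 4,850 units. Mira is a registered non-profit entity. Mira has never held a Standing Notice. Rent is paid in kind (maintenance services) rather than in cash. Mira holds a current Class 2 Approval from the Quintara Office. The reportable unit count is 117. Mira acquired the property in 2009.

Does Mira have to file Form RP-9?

All of (a)'s requirements are met (Mira is a registered non-profit; the property is let furnished). But: (e) applies — the compliance score is 69 points, under the 85 points limit. (f) is engaged (the property is publicly advertised), but is displaced by (g): (g) applies — a current Class 2 Approval is held. (h) does not operate here (the reportable unit count is 117, not below 115), so (g) stands. (a) is therefore removed.
Exception (b) does not apply: there is no Standing Notice in force.
All of (c)'s requirements are met (the registered capacity is 4,850 units, meeting the 4,600 units threshold; rent is paid in kind). But: (l) is engaged — the coverage ratio is 61%, under the 75% limit. (m), which would lift (l), is not triggered — the Standing Declaration is not current. Exception (c) does not apply.
Exception (d) fails — the tenant is unrelated to the owner.
No exception displaces § 81.

Yes — Mira must file Form RP-9.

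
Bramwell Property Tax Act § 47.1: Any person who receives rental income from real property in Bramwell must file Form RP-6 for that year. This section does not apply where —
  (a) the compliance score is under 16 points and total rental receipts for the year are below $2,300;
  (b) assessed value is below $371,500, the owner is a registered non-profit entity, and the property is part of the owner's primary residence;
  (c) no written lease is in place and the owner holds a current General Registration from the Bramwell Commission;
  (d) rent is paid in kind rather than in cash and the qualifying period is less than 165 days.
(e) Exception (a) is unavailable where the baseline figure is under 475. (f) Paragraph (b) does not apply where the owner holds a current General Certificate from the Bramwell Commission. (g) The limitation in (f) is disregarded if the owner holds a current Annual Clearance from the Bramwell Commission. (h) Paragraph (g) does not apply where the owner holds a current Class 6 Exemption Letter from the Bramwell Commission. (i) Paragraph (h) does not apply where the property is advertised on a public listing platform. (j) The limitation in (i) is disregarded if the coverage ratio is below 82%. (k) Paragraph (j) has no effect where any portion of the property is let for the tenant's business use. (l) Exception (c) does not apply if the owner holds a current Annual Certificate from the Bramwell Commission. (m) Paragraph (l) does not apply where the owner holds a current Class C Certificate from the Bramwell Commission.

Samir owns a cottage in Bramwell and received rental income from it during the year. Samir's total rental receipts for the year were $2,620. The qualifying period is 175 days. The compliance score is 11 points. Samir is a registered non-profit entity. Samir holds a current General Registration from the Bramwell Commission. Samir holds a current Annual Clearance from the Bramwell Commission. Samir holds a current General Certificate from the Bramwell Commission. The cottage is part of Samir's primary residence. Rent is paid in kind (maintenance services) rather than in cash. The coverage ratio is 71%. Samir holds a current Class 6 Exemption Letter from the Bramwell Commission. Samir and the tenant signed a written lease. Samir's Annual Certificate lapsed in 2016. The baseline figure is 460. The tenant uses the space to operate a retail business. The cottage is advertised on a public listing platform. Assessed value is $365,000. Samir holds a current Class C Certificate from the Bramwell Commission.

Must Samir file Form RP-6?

No — exception (b) applies; Samir is not required to file Form RP-6.

Exception (a) requires that total rental receipts for the year are below $2,300; but total rental receipts for the year are $2,620, not below $2,300, so (a) is unavailable.
Exception (b)'s conditions are all satisfied: assessed value is $365,000, below the $371,500 limit; Samir is a registered non-profit; the cottage is part of the primary residence. As to paragraphs (f)–(k): (f) operates (a current General Certificate is held), but yields to (g): (g) operates against (f): a current Annual Clearance is held. (h) would limit (g) — a current Class 6 Exemption Letter is held — but (i) sets (h) aside: (i) operates against (h): the property is publicly advertised. (j) would limit (i) — the coverage ratio is 71%, below the 82% limit — but (k) sets (j) aside: (k) is triggered — the space is let for business use. (b) remains available.
Exception (c) fails — a written lease is in place.
Exception (d) fails — the qualifying period is 175 days, not less than 165 days.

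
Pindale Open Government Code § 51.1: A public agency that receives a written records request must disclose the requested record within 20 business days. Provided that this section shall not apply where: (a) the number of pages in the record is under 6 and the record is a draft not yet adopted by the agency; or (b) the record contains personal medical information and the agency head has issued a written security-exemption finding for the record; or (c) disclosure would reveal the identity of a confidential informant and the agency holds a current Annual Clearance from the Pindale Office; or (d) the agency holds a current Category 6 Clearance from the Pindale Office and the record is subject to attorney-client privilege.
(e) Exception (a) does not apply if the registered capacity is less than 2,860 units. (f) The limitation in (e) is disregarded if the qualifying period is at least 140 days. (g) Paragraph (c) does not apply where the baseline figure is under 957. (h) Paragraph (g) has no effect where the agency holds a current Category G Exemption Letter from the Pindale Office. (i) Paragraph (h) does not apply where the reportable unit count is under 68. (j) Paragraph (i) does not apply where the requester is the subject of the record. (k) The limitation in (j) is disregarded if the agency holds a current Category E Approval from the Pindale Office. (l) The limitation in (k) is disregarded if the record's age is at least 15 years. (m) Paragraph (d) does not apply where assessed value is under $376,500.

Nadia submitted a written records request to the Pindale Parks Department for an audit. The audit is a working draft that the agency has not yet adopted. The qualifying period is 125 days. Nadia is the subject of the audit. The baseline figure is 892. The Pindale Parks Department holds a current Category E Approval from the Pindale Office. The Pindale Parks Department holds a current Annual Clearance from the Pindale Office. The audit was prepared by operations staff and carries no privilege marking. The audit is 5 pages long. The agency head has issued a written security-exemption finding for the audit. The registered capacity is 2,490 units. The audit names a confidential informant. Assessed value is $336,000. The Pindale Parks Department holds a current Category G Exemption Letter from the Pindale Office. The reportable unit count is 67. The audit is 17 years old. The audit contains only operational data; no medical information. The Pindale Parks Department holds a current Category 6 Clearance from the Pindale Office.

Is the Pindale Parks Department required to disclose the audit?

No — exception (c) applies; the Pindale Parks Department is not required to disclose the audit.

All of (a)'s requirements are met (the number of pages in the record is 5, under the 6 limit; the audit is an unadopted draft). However, paragraphs (e)–(f) must be considered: (e) applies — the registered capacity is 2,490 units, less than the 2,860 units limit. (f), which would lift (e), is inapplicable — the qualifying period is 125 days, short of 140 days. So (a) is unavailable.
Exception (b) does not apply: the audit contains only operational data.
All of (c)'s requirements are met (the audit names a confidential informant; a current Annual Clearance is held). Applying paragraphs (g)–(l): (g) applies (the baseline figure is 892, under the 957 limit), but yields to (h): (h) operates — a current Category G Exemption Letter is held. (i) is triggered (the reportable unit count is 67, under the 68 limit), but is set aside by (j): (j) operates against (i): Nadia is the subject of the audit. (k) operates (a current Category E Approval is held), but is displaced by (l): (l) operates — the record's age is 17 years, meeting the 15 years threshold. (c) remains available.
Exception (d) requires that the record is subject to attorney-client privilege; but the audit carries no privilege marking, so (d) is unavailable.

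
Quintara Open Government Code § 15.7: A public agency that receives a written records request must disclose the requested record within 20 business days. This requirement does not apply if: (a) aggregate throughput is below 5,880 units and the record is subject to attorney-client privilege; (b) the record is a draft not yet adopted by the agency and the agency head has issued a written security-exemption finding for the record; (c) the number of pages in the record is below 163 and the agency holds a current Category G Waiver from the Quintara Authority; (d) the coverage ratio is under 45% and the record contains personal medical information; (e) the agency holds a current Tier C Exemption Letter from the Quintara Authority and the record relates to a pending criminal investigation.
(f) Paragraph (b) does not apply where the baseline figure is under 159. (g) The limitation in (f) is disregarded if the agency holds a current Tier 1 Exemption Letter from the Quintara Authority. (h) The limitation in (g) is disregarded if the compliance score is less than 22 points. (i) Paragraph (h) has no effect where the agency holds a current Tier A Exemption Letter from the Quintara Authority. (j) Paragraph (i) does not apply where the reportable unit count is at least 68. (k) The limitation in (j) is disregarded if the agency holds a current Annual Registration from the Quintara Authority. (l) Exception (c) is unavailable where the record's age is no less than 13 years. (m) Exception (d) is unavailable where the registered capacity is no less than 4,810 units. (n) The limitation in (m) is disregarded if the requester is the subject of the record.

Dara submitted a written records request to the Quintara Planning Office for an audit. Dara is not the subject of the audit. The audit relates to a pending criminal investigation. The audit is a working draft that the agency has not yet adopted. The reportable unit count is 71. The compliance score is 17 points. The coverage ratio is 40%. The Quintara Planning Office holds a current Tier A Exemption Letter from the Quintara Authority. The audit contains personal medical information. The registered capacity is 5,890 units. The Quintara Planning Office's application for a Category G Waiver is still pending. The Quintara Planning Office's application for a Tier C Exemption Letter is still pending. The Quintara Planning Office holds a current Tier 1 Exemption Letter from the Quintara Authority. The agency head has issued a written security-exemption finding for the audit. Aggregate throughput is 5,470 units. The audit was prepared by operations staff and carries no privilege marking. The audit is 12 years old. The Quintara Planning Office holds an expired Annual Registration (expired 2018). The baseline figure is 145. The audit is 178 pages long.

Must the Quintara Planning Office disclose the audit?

Exception (a) requires that the record is subject to attorney-client privilege; but the audit carries no privilege marking, so (a) is unavailable.
Exception (b) is satisfied on its face — the audit is an unadopted draft; a written security-exemption finding has been issued. However, paragraphs (f)–(k) must be considered: (f) operates against (b): the baseline figure is 145, under the 159 limit. (g) is engaged (a current Tier 1 Exemption Letter is held), but is itself disapplied by (h): (h) is triggered — the compliance score is 17 points, less than the 22 points limit. (i) would limit (h) — a current Tier A Exemption Letter is held — but (j) sets (i) aside: (j) operates against (i): the reportable unit count is 71, meeting the 68 threshold. (k) is not engaged (there is no Annual Registration in force), so (j) stands. Exception (b) does not apply.
Exception (c) requires that the number of pages in the record is below 163; but the number of pages in the record is 178, not below 163, so (c) is unavailable.
Exception (d)'s conditions are all satisfied: the coverage ratio is 40%, under the 45% limit; the audit contains personal medical information. Turning to paragraphs (m)–(n): (m) operates against (d): the registered capacity is 5,890 units, meeting the 4,810 units threshold. (n), which would lift (m), is inapplicable — Dara is not the subject of the audit. Exception (d) does not apply.
Exception (e) does not apply: the Tier C Exemption Letter is not current.
None of the exceptions is available; § 15.7 applies in full.

Yes — the Quintara Planning Office must disclose the audit.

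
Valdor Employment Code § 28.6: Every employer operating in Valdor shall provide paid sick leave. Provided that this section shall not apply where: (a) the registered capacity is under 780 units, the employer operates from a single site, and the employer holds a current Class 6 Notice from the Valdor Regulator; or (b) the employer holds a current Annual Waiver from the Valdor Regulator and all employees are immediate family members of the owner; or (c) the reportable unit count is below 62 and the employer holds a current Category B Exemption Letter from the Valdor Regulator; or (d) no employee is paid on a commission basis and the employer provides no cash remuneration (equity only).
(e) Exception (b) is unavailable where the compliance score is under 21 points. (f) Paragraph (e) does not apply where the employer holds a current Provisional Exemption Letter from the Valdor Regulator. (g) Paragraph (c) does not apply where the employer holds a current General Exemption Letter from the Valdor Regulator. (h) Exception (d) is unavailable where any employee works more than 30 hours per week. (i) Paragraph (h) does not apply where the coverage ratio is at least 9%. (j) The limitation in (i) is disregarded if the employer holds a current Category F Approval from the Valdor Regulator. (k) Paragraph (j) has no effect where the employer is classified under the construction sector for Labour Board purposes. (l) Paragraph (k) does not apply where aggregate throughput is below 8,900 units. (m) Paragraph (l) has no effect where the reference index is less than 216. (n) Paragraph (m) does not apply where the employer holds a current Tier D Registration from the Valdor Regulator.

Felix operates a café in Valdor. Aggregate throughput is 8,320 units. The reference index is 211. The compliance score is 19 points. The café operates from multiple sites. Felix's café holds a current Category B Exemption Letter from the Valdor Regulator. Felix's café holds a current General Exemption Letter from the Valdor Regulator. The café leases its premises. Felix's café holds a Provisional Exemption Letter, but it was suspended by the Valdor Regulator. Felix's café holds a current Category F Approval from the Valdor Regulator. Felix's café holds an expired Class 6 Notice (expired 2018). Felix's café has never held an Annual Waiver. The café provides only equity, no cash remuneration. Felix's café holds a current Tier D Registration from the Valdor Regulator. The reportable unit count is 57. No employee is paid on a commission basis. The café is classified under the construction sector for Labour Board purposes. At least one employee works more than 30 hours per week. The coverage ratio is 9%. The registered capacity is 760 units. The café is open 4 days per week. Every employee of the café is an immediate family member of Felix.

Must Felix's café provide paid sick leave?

Yes — Felix's café must provide paid sick leave.

Exception (a) does not apply: the employer operates from multiple sites.
Exception (b) fails — there is no Annual Waiver in force.
Exception (c) is satisfied on its face — the reportable unit count is 57, below the 62 limit; a current Category B Exemption Letter is held. But: (g) applies — a current General Exemption Letter is held. So (c) is unavailable.
Exception (d): no employee is paid on commission; remuneration is equity-only — every condition holds. However, paragraphs (h)–(n) must be considered: (h) operates against (d): at least one employee exceeds 30 hours/week. (i) applies (the coverage ratio is 9%, meeting the 9% threshold), but is overridden by (j): (j) applies — a current Category F Approval is held. (k) operates (the café is classified under the construction sector), but yields to (l): (l) operates against (k): aggregate throughput is 8,320 units, below the 8,900 units limit. (m) would limit (l) — the reference index is 211, less than the 216 limit — but (n) sets (m) aside: (n) is triggered — a current Tier D Registration is held. Exception (d) does not apply.
None of the exceptions is available; § 28.6 applies in full.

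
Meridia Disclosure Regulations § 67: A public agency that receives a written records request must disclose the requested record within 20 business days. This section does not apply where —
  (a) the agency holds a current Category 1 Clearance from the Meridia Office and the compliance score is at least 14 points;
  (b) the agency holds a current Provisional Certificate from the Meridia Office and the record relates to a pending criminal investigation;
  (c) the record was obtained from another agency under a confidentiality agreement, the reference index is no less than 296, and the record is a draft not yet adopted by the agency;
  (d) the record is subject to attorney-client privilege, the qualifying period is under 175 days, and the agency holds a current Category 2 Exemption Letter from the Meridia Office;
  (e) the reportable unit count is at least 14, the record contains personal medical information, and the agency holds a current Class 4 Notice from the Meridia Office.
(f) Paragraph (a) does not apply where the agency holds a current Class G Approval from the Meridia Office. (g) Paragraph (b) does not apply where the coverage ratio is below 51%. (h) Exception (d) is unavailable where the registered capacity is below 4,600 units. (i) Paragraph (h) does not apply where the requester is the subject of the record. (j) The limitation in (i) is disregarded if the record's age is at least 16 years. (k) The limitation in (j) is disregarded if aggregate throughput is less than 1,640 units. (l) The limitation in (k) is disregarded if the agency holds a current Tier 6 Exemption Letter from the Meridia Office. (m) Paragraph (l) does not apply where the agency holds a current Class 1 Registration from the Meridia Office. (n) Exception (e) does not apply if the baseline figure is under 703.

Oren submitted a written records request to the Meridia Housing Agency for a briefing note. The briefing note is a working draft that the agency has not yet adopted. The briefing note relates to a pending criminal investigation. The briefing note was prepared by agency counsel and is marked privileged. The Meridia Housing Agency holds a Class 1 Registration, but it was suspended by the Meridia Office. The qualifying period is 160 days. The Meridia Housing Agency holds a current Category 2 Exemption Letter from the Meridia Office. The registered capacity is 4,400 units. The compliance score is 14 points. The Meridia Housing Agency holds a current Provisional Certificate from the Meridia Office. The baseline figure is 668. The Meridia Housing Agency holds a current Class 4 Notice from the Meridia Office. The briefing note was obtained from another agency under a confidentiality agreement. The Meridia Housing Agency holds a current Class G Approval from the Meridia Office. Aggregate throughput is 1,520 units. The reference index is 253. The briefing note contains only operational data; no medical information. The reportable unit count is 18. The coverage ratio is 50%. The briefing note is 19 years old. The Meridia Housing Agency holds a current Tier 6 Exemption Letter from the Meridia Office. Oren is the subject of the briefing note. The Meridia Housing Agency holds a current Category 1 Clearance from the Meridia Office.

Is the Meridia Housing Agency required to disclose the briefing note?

Yes — the Meridia Housing Agency must disclose the briefing note.

Exception (a) is satisfied on its face — a current Category 1 Clearance is held; the compliance score is 14 points, meeting the 14 points threshold. Turning to paragraph (f): (f) operates against (a): a current Class G Approval is held. (a) is therefore removed.
Exception (b): a current Provisional Certificate is held; the briefing note relates to a pending investigation — every condition holds. But applying paragraph (g): (g) operates — the coverage ratio is 50%, below the 51% limit. (b) is therefore removed.
Exception (c) fails — the reference index is 253, short of 296.
All of (d)'s requirements are met (the briefing note is privileged; the qualifying period is 160 days, under the 175 days limit; a current Category 2 Exemption Letter is held). Turning to paragraphs (h)–(m): (h) is triggered — the registered capacity is 4,400 units, below the 4,600 units limit. (i) is engaged (Oren is the subject of the briefing note), but yields to (j): (j) operates against (i): the record's age is 19 years, meeting the 16 years threshold. (k) would limit (j) — aggregate throughput is 1,520 units, less than the 1,640 units limit — but (l) sets (k) aside: (l) applies — a current Tier 6 Exemption Letter is held. (m), which would lift (l), is not triggered — the Class 1 Registration is not current. Exception (d) does not apply.
Exception (e) requires that the record contains personal medical information; but the briefing note contains only operational data, so (e) is unavailable.
No exception displaces § 67.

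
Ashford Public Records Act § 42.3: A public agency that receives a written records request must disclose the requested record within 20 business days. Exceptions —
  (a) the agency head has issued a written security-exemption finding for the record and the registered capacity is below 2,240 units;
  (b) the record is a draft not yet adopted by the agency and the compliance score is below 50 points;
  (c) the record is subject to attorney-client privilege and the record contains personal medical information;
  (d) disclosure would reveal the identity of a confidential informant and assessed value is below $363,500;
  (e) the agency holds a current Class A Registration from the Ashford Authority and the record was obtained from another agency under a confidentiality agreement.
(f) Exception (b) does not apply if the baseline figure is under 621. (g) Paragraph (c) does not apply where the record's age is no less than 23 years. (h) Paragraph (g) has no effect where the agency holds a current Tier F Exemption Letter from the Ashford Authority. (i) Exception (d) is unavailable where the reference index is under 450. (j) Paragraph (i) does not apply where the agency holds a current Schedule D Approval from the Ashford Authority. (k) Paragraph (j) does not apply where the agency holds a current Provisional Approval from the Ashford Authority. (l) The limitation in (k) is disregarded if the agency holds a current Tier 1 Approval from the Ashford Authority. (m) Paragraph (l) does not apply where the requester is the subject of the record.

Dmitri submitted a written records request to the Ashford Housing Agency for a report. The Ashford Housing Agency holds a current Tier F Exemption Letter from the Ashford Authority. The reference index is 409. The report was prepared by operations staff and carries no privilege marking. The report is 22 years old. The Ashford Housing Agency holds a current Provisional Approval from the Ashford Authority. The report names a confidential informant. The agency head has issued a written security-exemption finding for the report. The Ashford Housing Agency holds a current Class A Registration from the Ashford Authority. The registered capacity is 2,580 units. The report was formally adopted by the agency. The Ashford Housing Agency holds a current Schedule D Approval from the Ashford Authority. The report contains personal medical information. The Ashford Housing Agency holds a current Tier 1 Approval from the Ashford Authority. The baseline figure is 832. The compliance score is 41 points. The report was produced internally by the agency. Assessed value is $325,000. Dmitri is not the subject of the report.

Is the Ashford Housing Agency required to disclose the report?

No — exception (d) applies; the Ashford Housing Agency is not required to disclose the report.

Exception (a) requires that the registered capacity is below 2,240 units; but the registered capacity is 2,580 units, not below 2,240 units, so (a) is unavailable.
Exception (b) fails — the report has been formally adopted.
Exception (c) requires that the record is subject to attorney-client privilege; but the report carries no privilege marking, so (c) is unavailable.
Exception (d): the report names a confidential informant; assessed value is $325,000, below the $363,500 limit — every condition holds. Under paragraphs (i)–(m): (i) is triggered (the reference index is 409, under the 450 limit), but is set aside by (j): (j) operates against (i): a current Schedule D Approval is held. (k) applies (a current Provisional Approval is held), but is displaced by (l): (l) applies — a current Tier 1 Approval is held. (m) is inapplicable (Dmitri is not the subject of the report), so (l) stands. So (d) applies.
Exception (e) requires that the record was obtained from another agency under a confidentiality agreement; but the report was produced internally, so (e) is unavailable.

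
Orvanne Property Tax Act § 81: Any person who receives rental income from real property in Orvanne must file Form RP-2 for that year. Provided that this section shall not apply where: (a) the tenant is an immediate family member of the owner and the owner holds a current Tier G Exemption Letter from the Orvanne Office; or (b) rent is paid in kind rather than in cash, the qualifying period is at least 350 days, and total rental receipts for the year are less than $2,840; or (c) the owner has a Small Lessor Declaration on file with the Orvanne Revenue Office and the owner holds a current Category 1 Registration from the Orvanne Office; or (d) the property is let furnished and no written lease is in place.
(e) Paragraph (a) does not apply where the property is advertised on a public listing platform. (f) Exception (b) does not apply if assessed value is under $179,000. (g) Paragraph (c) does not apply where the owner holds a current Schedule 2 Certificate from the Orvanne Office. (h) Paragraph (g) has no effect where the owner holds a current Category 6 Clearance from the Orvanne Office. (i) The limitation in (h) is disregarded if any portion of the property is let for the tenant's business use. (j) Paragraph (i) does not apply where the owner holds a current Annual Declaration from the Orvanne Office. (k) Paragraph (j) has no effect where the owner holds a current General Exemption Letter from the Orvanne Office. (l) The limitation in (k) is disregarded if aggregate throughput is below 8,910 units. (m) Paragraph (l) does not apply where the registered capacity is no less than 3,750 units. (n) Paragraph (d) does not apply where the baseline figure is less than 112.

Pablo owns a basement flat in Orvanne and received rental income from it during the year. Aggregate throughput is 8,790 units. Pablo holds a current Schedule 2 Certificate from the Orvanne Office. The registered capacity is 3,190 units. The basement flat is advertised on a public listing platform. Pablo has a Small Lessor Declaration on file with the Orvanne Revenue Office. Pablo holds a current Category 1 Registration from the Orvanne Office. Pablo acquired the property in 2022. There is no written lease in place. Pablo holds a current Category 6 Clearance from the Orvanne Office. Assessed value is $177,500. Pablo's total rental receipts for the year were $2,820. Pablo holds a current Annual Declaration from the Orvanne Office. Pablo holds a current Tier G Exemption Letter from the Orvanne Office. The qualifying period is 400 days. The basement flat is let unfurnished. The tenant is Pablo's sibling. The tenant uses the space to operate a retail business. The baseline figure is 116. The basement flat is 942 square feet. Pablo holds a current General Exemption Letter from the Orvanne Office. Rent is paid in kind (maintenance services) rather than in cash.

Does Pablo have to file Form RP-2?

No — exception (c) applies; Pablo is not required to file Form RP-2.

Exception (a) is satisfied on its face — the tenant is an immediate family member; a current Tier G Exemption Letter is held. However, paragraph (e) must be considered: (e) is engaged — the property is publicly advertised. So (a) is unavailable.
Exception (b)'s conditions are all satisfied: rent is paid in kind; the qualifying period is 400 days, meeting the 350 days threshold; total rental receipts for the year are $2,820, less than the $2,840 limit. Turning to paragraph (f): (f) operates against (b): assessed value is $177,500, under the $179,000 limit. (b) is therefore removed.
All of (c)'s requirements are met (a Small Lessor Declaration is on file; a current Category 1 Registration is held). Considering the limiting provisions: (g) would limit (c) — a current Schedule 2 Certificate is held — but (h) sets (g) aside: (h) applies — a current Category 6 Clearance is held. (i) would limit (h) — the space is let for business use — but (j) sets (i) aside: (j) applies — a current Annual Declaration is held. (k) is engaged (a current General Exemption Letter is held), but is itself disapplied by (l): (l) operates — aggregate throughput is 8,790 units, below the 8,910 units limit. (m) is not engaged (the registered capacity is 3,190 units, short of 3,750 units), so (l) stands. (c) remains available.
Exception (d) fails — the property is let unfurnished.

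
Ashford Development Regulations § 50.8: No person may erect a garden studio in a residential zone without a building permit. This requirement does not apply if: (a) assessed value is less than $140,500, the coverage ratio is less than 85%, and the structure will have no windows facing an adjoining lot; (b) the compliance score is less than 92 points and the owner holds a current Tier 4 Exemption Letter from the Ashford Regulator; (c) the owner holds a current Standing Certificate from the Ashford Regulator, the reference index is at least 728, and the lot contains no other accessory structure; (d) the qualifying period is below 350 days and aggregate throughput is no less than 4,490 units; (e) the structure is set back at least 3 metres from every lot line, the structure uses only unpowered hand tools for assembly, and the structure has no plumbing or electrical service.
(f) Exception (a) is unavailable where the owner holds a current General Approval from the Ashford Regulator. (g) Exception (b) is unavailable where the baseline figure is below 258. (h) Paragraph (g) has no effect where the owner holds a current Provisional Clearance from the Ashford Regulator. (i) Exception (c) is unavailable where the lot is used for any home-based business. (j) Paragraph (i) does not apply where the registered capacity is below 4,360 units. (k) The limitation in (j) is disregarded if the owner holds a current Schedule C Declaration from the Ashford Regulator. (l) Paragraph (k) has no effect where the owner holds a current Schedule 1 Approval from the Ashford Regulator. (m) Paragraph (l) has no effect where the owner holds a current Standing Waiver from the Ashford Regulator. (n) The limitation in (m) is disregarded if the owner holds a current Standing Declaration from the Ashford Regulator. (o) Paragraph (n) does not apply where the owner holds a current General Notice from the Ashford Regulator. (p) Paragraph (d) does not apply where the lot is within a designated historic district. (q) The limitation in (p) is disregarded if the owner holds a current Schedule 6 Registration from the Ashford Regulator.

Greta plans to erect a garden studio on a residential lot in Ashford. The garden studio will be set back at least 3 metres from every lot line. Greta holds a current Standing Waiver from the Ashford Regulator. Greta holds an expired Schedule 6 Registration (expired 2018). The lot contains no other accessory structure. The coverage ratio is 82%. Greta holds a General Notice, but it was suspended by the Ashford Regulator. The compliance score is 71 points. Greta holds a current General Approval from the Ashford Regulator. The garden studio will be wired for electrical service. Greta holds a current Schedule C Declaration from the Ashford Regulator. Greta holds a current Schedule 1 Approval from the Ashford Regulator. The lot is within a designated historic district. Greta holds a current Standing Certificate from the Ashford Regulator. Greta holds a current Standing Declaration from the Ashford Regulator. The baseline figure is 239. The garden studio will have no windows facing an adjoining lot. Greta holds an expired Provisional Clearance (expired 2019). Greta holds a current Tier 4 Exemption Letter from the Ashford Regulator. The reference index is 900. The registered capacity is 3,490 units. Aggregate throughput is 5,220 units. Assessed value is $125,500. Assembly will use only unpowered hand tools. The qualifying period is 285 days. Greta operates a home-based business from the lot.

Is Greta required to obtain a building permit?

All of (a)'s requirements are met (assessed value is $125,500, less than the $140,500 limit; the coverage ratio is 82%, less than the 85% limit; no windows face an adjoining lot). But: (f) operates — a current General Approval is held. So (a) is unavailable.
Exception (b)'s conditions are all satisfied: the compliance score is 71 points, less than the 92 points limit; a current Tier 4 Exemption Letter is held. However, paragraphs (g)–(h) must be considered: (g) operates against (b): the baseline figure is 239, below the 258 limit. (h) is not triggered (no current Provisional Clearance is held), so (g) stands. Exception (b) does not apply.
Exception (c): a current Standing Certificate is held; the reference index is 900, meeting the 728 threshold; the lot has no other accessory structure — every condition holds. As to paragraphs (i)–(o): (i) is engaged (a home-based business operates on the lot), but is itself disapplied by (j): (j) operates against (i): the registered capacity is 3,490 units, below the 4,360 units limit. (k) is engaged (a current Schedule C Declaration is held), but is displaced by (l): (l) is triggered — a current Schedule 1 Approval is held. (m) would limit (l) — a current Standing Waiver is held — but (n) sets (m) aside: (n) operates against (m): a current Standing Declaration is held. (o) is not engaged (the General Notice is not current), so (n) stands. Exception (c) stands.
All of (d)'s requirements are met (the qualifying period is 285 days, below the 350 days limit; aggregate throughput is 5,220 units, meeting the 4,490 units threshold). However, paragraphs (p)–(q) must be considered: (p) is triggered — the lot is in a historic district. (q), which would lift (p), is inapplicable — the Schedule 6 Registration is not current. So (d) is unavailable.
Exception (e) fails — electrical service is planned.

No — exception (c) applies; Greta does not need a building permit.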